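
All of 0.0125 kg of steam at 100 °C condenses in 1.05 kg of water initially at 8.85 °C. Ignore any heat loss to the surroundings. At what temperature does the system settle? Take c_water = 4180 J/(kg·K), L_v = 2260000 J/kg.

T_f ≈ 16.3 °C

Energy balance with sensible and latent terms:
steam→water at 100 °C releases m L_v = 0.0125·2260000 = 28250; condensed water 100 °C→T: 52.25(T − 100); water warms: 1.05·4180·(T − 8.85) = 4389(T − 8.85)
4441.2 T = 28250 + 5225 + 38843 = 72318
T ≈ 16.28 °C, under the boiling point, so the assumption holds.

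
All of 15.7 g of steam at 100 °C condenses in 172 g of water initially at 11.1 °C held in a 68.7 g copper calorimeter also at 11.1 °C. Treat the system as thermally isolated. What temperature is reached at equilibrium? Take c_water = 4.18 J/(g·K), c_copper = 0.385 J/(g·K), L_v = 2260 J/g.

Sum of m c ΔT and latent-heat terms is zero:
latent heat released on condensation: 15.7×2260 = 35482
  condensate cools 100→T: 15.7×4.18×(T − 100) = 65.63(T − 100)
  water warms: 172×4.18×(T − 11.1) = 718.96(T − 11.1)
  cup: 26.45(T − 11.1)
811.04 T = 35482 + 6562.6 + 8274 = 50319
T ≈ 62.04 °C (< 100 °C, so full condensation is consistent).

T_f ≈ 62.0 °C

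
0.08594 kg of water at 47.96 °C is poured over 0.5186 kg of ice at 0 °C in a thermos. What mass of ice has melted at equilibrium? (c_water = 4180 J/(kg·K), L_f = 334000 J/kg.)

m_melted ≈ 0.0516 kg

Heat available from the water dropping to 0 °C: 0.08594×4180×47.96 = 17229 J.
To melt every bit of ice: 0.5186×334000 = 173212 J.
Since 17229 < 173212 J, not all the ice melts; equilibrium is at 0 °C.
m_melted×334000 = 17229  ⇒  m_melted ≈ 0.05158 kg.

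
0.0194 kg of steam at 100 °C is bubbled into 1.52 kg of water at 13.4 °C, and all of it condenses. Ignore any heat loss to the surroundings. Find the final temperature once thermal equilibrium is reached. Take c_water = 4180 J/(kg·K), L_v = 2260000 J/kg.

T_f ≈ 21.3 °C

Energy balance with sensible and latent terms:
steam→water at 100 °C releases m L_v = 0.0194×2260000 = 43844; condensed water 100 °C→T: 81.09(T − 100); water warms: 1.52×4180×(T − 13.4) = 6353.6(T − 13.4)
6434.7 T = 43844 + 8109.2 + 85138 = 137091
T ≈ 21.31 °C, under the boiling point, so the assumption holds.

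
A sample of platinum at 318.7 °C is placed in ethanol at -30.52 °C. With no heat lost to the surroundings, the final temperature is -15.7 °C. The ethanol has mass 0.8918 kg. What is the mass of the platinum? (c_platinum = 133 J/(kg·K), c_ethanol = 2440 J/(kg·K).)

Heat lost by the platinum = heat gained by the ethanol:
m×133×(318.7 − -15.7) = 0.8918×2440×(-15.7 − (-30.52))
44475 m = 32248  ⇒  m ≈ 0.7251 kg

m ≈ 0.725 kg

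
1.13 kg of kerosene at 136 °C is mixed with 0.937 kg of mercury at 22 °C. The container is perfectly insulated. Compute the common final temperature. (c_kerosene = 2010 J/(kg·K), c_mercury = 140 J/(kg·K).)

T_f ≈ 129.8 °C

Heat lost by the kerosene equals heat gained by the mercury:
1.13·2010·(136 − T) = 0.937·140·(T − 22)
2271.3(136 − T) = 131.18(T − 22)
2402.5 T = 311783  ⇒  T ≈ 129.78 °C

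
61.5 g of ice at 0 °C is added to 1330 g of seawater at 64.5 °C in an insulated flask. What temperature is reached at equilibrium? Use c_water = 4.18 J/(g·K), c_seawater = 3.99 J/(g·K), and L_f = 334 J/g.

T_f ≈ 57.8 °C

Setting the total heat transfer to zero:
melt ice: 61.5·334 = 20541; warm the meltwater: 257.07 T; seawater cools: 1330·3.99·(T − 64.5) = 5306.7(T − 64.5)
5563.8 T = 342282 − 20541 = 321741
T ≈ 57.83 °C (positive, so assuming full melt was valid).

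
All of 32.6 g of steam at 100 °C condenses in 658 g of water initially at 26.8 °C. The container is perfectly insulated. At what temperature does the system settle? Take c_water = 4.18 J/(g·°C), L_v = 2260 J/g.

Setting the total heat transfer to zero:
condense steam: −32.6·2260 = −73676; condensate cools 100→T: 32.6·4.18·(T − 100) = 136.27(T − 100); water warms: 658·4.18·(T − 26.8) = 2750.4(T − 26.8)
2886.7 T = 73676 + 13627 + 73712 = 161015
T ≈ 55.78 °C, under the boiling point, so the assumption holds.

T_f ≈ 55.8 °C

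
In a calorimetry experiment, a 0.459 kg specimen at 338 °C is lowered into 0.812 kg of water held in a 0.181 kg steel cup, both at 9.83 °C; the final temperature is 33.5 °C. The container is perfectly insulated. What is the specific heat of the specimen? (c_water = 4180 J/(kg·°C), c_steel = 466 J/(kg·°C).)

c ≈ 589 J/(kg·°C)

Setting the total heat transfer to zero:
0.459×c×(33.5 − 338) + 0.812×4180×(33.5 − 9.83) + 0.181×466×(33.5 − 9.83) = 0
-139.77 c = -82336
c = -82336/-139.77 ≈ 589.1 J/(kg·°C)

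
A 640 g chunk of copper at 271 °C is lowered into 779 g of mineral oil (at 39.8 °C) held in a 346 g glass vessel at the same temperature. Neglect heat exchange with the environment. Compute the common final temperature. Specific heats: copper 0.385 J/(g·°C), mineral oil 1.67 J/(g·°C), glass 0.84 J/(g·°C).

Energy conservation, ΣQ = 0:
640*0.385*(T − 271) + 779*1.67*(T − 39.8) + 346*0.84*(T − 39.8) = 0
246.4(T − 271) + 1300.9(T − 39.8) + 290.64(T − 39.8) = 0
(246.4 + 1300.9 + 290.64) T = 246.4*271 + 1300.9*39.8 + 290.64*39.8
T = 130119/1838 ≈ 70.79 °C

T_f ≈ 70.8 °C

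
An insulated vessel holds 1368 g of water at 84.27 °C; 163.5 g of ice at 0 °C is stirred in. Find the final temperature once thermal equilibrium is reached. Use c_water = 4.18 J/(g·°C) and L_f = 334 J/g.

Energy conservation, ΣQ = 0:
fusion: m_ice L_f = 163.5·334 = 54609
  meltwater 0→T: 163.5·4.18·T = 683.43 T
  water: 5718.2(T − 84.27)
6401.7 T = 481876 − 54609 = 427267
T ≈ 66.74 °C — above 0 °C, consistent with complete melting.

T_f ≈ 66.7 °C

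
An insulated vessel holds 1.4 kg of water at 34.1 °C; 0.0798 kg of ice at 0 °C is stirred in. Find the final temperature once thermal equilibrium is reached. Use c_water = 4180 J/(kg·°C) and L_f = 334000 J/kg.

Energy balance with sensible and latent terms:
fusion: m_ice L_f = 0.0798×334000 = 26653; warm the meltwater: 333.56 T; water: 5852(T − 34.1)
6185.6 T = 199553 − 26653 = 172900
T ≈ 27.95 °C (positive, so assuming full melt was valid).

T_f ≈ 28.0 °C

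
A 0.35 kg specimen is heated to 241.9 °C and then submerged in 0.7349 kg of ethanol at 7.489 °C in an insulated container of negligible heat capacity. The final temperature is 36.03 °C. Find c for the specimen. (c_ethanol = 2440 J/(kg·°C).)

c ≈ 710 J/(kg·°C)

Conservation of energy gives ΣQ = 0:
0.35×c×(36.03 − 241.9) + 0.7349×2440×(36.03 − 7.489) = 0
-72.05 c = -51178
c = -51178/-72.05 ≈ 710.3 J/(kg·°C)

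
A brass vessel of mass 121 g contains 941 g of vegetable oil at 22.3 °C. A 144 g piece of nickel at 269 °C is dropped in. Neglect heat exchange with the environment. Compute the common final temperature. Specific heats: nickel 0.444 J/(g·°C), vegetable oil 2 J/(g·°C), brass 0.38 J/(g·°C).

Setting the total heat transfer to zero:
144*0.444*(T − 269) + 941*2*(T − 22.3) + 121*0.38*(T − 22.3) = 0
(63.94 + 1882 + 45.98) T = 63.94*269 + 1882*22.3 + 45.98*22.3
T ≈ 30.22 °C

T_f ≈ 30.2 °C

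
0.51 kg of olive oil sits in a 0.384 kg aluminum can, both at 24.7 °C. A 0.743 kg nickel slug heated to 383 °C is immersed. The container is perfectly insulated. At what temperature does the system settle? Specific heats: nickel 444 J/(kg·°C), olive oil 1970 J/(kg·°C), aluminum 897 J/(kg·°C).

Net heat exchanged in the isolated system is zero:
0.743*444*(T − 383) + 0.51*1970*(T − 24.7) + 0.384*897*(T − 24.7) = 0
329.89(T − 383) + 1004.7(T − 24.7) + 344.45(T − 24.7) = 0
1679 T = 159673
T ≈ 95.10 °C

T_f ≈ 95.1 °C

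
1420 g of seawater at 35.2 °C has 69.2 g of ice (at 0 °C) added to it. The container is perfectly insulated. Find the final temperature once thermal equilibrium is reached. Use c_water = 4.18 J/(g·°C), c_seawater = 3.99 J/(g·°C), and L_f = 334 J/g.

Conservation of energy gives ΣQ = 0:
fusion: m_ice L_f = 69.2·334 = 23113
  warm the meltwater: 289.26 T
  seawater cools: 1420·3.99·(T − 35.2) = 5665.8(T − 35.2)
5955.1 T = 199436 − 23113 = 176323
T ≈ 29.61 °C (positive, so assuming full melt was valid).

T_f ≈ 29.6 °C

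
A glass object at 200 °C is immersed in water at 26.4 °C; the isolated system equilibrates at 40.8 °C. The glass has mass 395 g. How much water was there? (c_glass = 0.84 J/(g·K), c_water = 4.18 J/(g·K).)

m ≈ 878 g

Heat lost by the glass = heat gained by the water:
395·0.84·(200 − 40.8) = m·4.18·(40.8 − 26.4)
60.19 m = 52823  ⇒  m ≈ 877.6 g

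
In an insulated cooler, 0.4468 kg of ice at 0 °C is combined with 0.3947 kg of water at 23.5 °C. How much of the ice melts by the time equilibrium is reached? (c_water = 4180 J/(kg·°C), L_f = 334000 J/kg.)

m_melted ≈ 0.116 kg

Heat available from the water dropping to 0 °C: 0.3947×4180×23.5 = 38771 J.
Fully melting the ice requires m_ice L_f = 0.4468×334000 = 149231 J.
38771 J < 149231 J, so only part of the ice melts and the system sits at 0 °C.
m_melted×334000 = 38771  ⇒  m_melted ≈ 0.1161 kg.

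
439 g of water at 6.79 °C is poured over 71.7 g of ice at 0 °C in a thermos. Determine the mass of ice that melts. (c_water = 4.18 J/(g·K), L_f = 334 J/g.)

m_melted ≈ 37.3 g

Cooling the water to 0 °C releases 439×4.18×6.79 = 12460 J.
Fully melting the ice requires m_ice L_f = 71.7×334 = 23948 J.
Since 12460 < 23948 J, not all the ice melts; equilibrium is at 0 °C.
m_melt = 12460 / L_f = 37.3 g.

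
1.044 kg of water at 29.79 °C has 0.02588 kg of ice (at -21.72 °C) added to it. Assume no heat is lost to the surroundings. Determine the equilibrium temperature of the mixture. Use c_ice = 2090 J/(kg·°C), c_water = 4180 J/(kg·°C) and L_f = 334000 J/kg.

T_f ≈ 26.9 °C

Energy conservation, ΣQ = 0:
warm ice to 0 °C: 0.02588×2090×(0 − (-21.72)) = 1174.8; latent heat to melt: 0.02588×334000 = 8643.9; warm the meltwater: 108.18 T; water: 4363.9(T − 29.79)
4472.1 T = 130001 − 9818.7 = 120182
T ≈ 26.87 °C (positive, so assuming full melt was valid).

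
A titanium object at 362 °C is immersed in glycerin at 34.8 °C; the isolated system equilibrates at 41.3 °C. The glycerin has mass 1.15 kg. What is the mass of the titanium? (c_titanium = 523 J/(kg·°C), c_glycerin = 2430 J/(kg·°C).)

m ≈ 0.108 kg

|Q_titanium| = |Q_glycerin|:
m·523·(362 − 41.3) = 1.15·2430·(41.3 − 34.8)
167726 m = 18164  ⇒  m ≈ 0.1083 kg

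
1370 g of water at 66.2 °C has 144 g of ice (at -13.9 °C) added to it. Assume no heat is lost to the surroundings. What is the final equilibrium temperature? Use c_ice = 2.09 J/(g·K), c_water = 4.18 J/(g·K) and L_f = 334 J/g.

T_f ≈ 51.6 °C

Energy balance with sensible and latent terms:
warm ice to 0 °C: 144×2.09×(0 − (-13.9)) = 4183.3
  fusion: m_ice L_f = 144×334 = 48096
  warm the meltwater: 601.92 T
  water: 5726.6(T − 66.2)
6328.5 T = 379101 − 52279 = 326822
T ≈ 51.64 °C (positive, so assuming full melt was valid).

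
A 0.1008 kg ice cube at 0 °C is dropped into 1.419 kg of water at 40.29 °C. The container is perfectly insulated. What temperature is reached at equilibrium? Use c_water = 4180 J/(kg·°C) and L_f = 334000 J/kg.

Net heat exchanged in the isolated system is zero:
fusion: m_ice L_f = 0.1008·334000 = 33667; warm the meltwater: 421.34 T; water cools: 1.419·4180·(T − 40.29) = 5931.4(T − 40.29)
6352.8 T = 238977 − 33667 = 205310
T ≈ 32.32 °C (positive, so assuming full melt was valid).

T_f ≈ 32.3 °C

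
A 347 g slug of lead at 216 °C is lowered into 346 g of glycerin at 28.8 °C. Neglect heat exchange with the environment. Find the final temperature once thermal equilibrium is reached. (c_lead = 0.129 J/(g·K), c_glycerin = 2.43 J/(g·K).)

T_f ≈ 38.3 °C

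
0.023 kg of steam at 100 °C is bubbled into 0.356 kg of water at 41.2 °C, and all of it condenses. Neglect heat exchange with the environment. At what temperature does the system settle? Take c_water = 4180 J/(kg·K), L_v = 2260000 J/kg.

Net heat exchanged in the isolated system is zero:
latent heat released on condensation: 0.023·2260000 = 51980
  condensed water 100 °C→T: 96.14(T − 100)
  water warms: 0.356·4180·(T − 41.2) = 1488.1(T − 41.2)
1584.2 T = 51980 + 9614 + 61309 = 122903
T ≈ 77.58 °C, under the boiling point, so the assumption holds.

T_f ≈ 77.6 °C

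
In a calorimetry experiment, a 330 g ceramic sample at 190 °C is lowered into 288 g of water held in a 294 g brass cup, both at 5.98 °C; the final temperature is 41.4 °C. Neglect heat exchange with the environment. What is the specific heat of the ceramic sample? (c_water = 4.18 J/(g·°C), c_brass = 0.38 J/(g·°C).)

c ≈ 0.95 J/(g·°C)

Heat gained plus heat lost sum to zero:
330·c·(41.4 − 190) + 288·4.18·(41.4 − 5.98) + 294·0.38·(41.4 − 5.98) = 0
-49038 c = -46597
c = -46597/-49038 ≈ 0.9502 J/(g·°C)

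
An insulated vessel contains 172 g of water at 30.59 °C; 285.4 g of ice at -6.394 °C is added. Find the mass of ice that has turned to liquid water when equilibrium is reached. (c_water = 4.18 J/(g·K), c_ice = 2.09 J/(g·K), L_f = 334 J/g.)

Heat available from the water dropping to 0 °C: 172×4.18×30.59 = 21993 J.
Warming the ice to 0 °C takes 285.4×2.09×6.394 = 3813.9 J, leaving 18179 J for melting.
Melting all 285.4 g of ice would need 285.4×334 = 95324 J.
That's not enough to melt it all — equilibrium is at 0 °C with ice remaining.
Mass melted = 18179/334 ≈ 54.43 g.

m_melted ≈ 54.4 g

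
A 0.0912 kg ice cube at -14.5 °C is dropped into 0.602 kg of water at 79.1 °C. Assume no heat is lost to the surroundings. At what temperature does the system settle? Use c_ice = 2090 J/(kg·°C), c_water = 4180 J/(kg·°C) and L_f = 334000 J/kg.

Setting the total heat transfer to zero:
warm ice to 0 °C: 0.0912·2090·(0 − (-14.5)) = 2763.8
  fusion: m_ice L_f = 0.0912·334000 = 30461
  warm the meltwater: 381.22 T
  water cools: 0.602·4180·(T − 79.1) = 2516.4(T − 79.1)
2897.6 T = 199044 − 33225 = 165819
T ≈ 57.23 °C (positive, so assuming full melt was valid).

T_f ≈ 57.2 °C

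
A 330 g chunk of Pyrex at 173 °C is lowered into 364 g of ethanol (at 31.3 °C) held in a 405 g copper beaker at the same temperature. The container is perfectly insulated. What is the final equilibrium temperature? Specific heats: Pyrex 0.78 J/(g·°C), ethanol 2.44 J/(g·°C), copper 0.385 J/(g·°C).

T_f ≈ 59.3 °C

T_f = Σ m_i c_i T_i / Σ m_i c_i:
T_f = (257.4·173 + 888.16·31.3 + 155.93·31.3) / (257.4 + 888.16 + 155.93)
    = 77210 / 1301.5 ≈ 59.32 °C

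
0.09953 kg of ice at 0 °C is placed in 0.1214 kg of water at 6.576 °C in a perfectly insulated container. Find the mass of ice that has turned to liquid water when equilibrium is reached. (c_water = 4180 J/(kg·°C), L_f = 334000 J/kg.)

m_melted ≈ 0.00999 kg

Heat available from the water dropping to 0 °C: 0.1214×4180×6.576 = 3337 J.
Fully melting the ice requires m_ice L_f = 0.09953×334000 = 33243 J.
Since 3337 < 33243 J, not all the ice melts; equilibrium is at 0 °C.
m_melt = 3337 / L_f = 0.009991 kg.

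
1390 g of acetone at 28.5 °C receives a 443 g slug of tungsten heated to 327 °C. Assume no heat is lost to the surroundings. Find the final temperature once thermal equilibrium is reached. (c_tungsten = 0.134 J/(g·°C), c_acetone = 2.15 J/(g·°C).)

T_f ≈ 34.3 °C

Heat gained plus heat lost sum to zero:
443×0.134×(T − 327) + 1390×2.15×(T − 28.5) = 0
59.36(T − 327) + 2988.5(T − 28.5) = 0
3047.9 T = 104584
T = 104584/3047.9 ≈ 34.31 °C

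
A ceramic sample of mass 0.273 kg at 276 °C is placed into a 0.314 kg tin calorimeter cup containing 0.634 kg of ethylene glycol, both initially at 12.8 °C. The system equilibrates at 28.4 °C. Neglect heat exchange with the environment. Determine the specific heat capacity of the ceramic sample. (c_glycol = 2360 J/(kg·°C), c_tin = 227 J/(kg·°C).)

c ≈ 362 J/(kg·°C)

Energy conservation, ΣQ = 0:
0.273×c×(28.4 − 276) + 0.634×2360×(28.4 − 12.8) + 0.314×227×(28.4 − 12.8) = 0
-67.59 c = -24453
c = -24453/-67.59 ≈ 361.8 J/(kg·°C)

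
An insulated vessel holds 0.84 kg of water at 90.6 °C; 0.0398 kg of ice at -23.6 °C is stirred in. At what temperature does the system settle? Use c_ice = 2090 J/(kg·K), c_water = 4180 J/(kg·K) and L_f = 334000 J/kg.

T_f ≈ 82.4 °C

Conservation of energy gives ΣQ = 0:
ice -23.6→0 °C: 0.0398×2090×23.6 = 1963.1
  latent heat to melt: 0.0398×334000 = 13293
  warm the meltwater: 166.36 T
  water cools: 0.84×4180×(T − 90.6) = 3511.2(T − 90.6)
3677.6 T = 318115 − 15256 = 302858
T ≈ 82.35 °C (positive, so assuming full melt was valid).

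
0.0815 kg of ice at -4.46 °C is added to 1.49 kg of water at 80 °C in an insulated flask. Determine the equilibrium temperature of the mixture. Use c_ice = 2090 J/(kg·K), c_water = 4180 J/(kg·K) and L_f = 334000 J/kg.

Net heat exchanged in the isolated system is zero:
warm ice to 0 °C: 0.0815×2090×(0 − (-4.46)) = 759.69; latent heat to melt: 0.0815×334000 = 27221; meltwater 0→T: 0.0815×4180×T = 340.67 T; water: 6228.2(T − 80)
6568.9 T = 498256 − 27981 = 470275
T ≈ 71.59 °C. Since T > 0 °C, the all-ice-melts assumption holds.

T_f ≈ 71.6 °C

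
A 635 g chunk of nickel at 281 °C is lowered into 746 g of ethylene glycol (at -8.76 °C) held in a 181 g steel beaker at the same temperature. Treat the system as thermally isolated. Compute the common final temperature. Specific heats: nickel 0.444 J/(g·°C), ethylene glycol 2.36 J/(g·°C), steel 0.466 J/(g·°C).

T_f ≈ 29.7 °C

Conservation of energy gives ΣQ = 0:
635·0.444·(T − 281) + 746·2.36·(T − (-8.76)) + 181·0.466·(T − (-8.76)) = 0
(281.94 + 1760.6 + 84.35) T = 281.94·281 + 1760.6·(-8.76) + 84.35·(-8.76)
T ≈ 29.65 °C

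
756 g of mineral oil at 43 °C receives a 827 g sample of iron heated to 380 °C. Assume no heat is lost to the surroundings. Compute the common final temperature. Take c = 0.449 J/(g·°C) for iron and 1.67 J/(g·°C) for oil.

T_f ≈ 119.6 °C

Energy conservation, ΣQ = 0:
827*0.449*(T − 380) + 756*1.67*(T − 43) = 0
(371.32 + 1262.5) T = 371.32*380 + 1262.5*43
T = 195391/1633.8 ≈ 119.59 °C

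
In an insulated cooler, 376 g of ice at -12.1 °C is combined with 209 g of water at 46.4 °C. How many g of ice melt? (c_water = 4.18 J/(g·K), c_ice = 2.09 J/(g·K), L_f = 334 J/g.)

Cooling the water to 0 °C releases 209·4.18·46.4 = 40536 J.
Of that, 376·2.09·12.1 = 9508.7 J goes to bring the ice to 0 °C, leaving 31027 J.
To melt every bit of ice: 376·334 = 125584 J.
That's not enough to melt it all — equilibrium is at 0 °C with ice remaining.
m_melt = 31027 / L_f = 92.9 g.

m_melted ≈ 92.9 g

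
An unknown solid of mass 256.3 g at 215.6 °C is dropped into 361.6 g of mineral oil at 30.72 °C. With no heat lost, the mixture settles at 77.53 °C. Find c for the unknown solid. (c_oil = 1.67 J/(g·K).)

c ≈ 0.799 J/(g·K)

Setting the total heat transfer to zero:
256.3×c×(77.53 − 215.6) + 361.6×1.67×(77.53 − 30.72) = 0
-35387 c = -28267
c = -28267/-35387 ≈ 0.7988 J/(g·K)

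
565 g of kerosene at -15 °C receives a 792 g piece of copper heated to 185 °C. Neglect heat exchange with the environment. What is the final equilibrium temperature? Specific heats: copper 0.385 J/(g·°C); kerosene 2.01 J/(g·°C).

T_f ≈ 27.3 °C

Heat gained plus heat lost sum to zero:
792*0.385*(T − 185) + 565*2.01*(T − (-15)) = 0
1440.6 T = 39375
T = 39375/1440.6 ≈ 27.33 °C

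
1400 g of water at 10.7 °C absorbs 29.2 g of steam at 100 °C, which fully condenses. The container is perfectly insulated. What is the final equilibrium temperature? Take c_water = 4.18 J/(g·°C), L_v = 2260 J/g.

Energy balance with sensible and latent terms:
condense steam: −29.2·2260 = −65992
  condensate cools 100→T: 29.2·4.18·(T − 100) = 122.06(T − 100)
  water warms: 1400·4.18·(T − 10.7) = 5852(T − 10.7)
5974.1 T = 65992 + 12206 + 62616 = 140814
T ≈ 23.57 °C, under the boiling point, so the assumption holds.

T_f ≈ 23.6 °C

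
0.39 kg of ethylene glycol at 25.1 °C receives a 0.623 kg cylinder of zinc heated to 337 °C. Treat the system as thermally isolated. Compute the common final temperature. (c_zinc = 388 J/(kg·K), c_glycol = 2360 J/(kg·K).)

Let T be the final temperature. ΣQ_i = 0:
0.623·388·(T − 337) + 0.39·2360·(T − 25.1) = 0
241.72(T − 337) + 920.4(T − 25.1) = 0
1162.1 T = 104563
T = 104563 / 1162.1 = 90 °C

T_f ≈ 90.0 °C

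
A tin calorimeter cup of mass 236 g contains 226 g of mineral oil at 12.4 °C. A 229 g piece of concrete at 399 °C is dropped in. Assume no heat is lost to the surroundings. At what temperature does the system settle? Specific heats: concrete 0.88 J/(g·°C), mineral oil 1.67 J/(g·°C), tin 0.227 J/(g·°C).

T_f ≈ 135.6 °C

With ΣQ=0 the equilibrium temperature is the m·c-weighted mean:
T_f = (201.52×399 + 377.42×12.4 + 53.57×12.4) / (201.52 + 377.42 + 53.57)
    = 85751 / 632.51 ≈ 135.57 °C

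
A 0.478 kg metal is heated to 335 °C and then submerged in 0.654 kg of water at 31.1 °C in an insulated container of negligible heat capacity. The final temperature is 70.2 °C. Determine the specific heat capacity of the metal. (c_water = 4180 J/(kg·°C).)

c ≈ 844 J/(kg·°C)

m_s c (T_s − T_f) = m_water c_water (T_f − T_0):
0.478·c·(335 − 70.2) = 0.654·4180·(70.2 − 31.1)
126.57 c = 106888  ⇒  c ≈ 844.5 J/(kg·°C)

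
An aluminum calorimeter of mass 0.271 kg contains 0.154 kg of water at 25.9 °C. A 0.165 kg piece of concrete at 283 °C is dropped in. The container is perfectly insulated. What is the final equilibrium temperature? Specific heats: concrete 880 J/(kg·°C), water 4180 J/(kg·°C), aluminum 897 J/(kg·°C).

Taking heat into each body as positive, Σ m c ΔT = 0:
0.165×880×(T − 283) + 0.154×4180×(T − 25.9) + 0.271×897×(T − 25.9) = 0
145.2(T − 283) + 643.72(T − 25.9) + 243.09(T − 25.9) = 0
(145.2 + 643.72 + 243.09) T = 145.2×283 + 643.72×25.9 + 243.09×25.9
T = 64060/1032 ≈ 62.07 °C

T_f ≈ 62.1 °C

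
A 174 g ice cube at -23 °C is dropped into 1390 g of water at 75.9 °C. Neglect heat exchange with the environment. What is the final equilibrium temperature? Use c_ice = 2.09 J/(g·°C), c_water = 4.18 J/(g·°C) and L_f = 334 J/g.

T_f ≈ 57.3 °C

Sum of m c ΔT and latent-heat terms is zero:
warm ice to 0 °C: 174·2.09·(0 − (-23)) = 8364.2; latent heat to melt: 174·334 = 58116; warm the meltwater: 727.32 T; water: 5810.2(T − 75.9)
6537.5 T = 440994 − 66480 = 374514
T ≈ 57.29 °C. Since T > 0 °C, the all-ice-melts assumption holds.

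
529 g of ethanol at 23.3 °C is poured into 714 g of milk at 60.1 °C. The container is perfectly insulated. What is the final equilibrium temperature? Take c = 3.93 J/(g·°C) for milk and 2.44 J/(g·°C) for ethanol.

Let T be the final temperature. ΣQ_i = 0:
714·3.93·(T − 60.1) + 529·2.44·(T − 23.3) = 0
4096.8 T = 198717
T ≈ 48.51 °C

T_f ≈ 48.5 °C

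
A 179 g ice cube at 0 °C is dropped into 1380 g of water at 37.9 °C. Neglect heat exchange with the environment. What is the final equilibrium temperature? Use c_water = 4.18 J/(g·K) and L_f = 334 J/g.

T_f ≈ 24.4 °C

Taking heat into each body as positive, Σ m c ΔT = 0:
latent heat to melt: 179·334 = 59786
  warm the meltwater: 748.22 T
  water cools: 1380·4.18·(T − 37.9) = 5768.4(T − 37.9)
6516.6 T = 218622 − 59786 = 158836
T ≈ 24.37 °C. Since T > 0 °C, the all-ice-melts assumption holds.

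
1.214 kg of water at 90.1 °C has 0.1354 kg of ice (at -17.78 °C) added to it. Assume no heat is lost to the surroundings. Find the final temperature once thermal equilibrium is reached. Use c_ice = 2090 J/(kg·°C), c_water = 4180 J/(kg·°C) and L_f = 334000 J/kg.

Heat gained plus heat lost sum to zero:
ice -17.78→0 °C: 0.1354×2090×17.78 = 5031.5; latent heat to melt: 0.1354×334000 = 45224; warm the meltwater: 565.97 T; water: 5074.5(T − 90.1)
5640.5 T = 457214 − 50255 = 406959
T ≈ 72.15 °C (positive, so assuming full melt was valid).

T_f ≈ 72.1 °C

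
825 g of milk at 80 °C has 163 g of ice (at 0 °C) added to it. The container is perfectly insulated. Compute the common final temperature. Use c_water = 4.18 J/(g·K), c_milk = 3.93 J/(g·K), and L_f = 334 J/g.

T_f ≈ 52.2 °C

Taking heat into each body as positive, Σ m c ΔT = 0:
latent heat to melt: 163×334 = 54442; warm the meltwater: 681.34 T; milk: 3242.2(T − 80)
3923.6 T = 259380 − 54442 = 204938
T ≈ 52.23 °C — above 0 °C, consistent with complete melting.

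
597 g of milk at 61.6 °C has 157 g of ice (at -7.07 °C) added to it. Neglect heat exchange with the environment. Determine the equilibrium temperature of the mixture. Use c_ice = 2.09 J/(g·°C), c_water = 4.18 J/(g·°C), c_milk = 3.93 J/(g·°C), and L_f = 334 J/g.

T_f ≈ 29.9 °C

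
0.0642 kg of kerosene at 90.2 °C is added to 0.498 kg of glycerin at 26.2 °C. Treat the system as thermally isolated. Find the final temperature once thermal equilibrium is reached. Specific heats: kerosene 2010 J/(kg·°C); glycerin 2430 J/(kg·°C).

T_f ≈ 32.4 °C

Net heat exchanged in the isolated system is zero:
0.0642*2010*(T − 90.2) + 0.498*2430*(T − 26.2) = 0
129.04(T − 90.2) + 1210.1(T − 26.2) = 0
(129.04 + 1210.1) T = 129.04*90.2 + 1210.1*26.2
T = 43345 / 1339.2 = 32.4 °C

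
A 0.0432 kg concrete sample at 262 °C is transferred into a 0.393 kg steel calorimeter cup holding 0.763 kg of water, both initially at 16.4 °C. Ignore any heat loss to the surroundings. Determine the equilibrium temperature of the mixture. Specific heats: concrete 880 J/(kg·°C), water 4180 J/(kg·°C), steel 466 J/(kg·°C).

T_f ≈ 19.1 °C

Heat gained plus heat lost sum to zero:
0.0432·880·(T − 262) + 0.763·4180·(T − 16.4) + 0.393·466·(T − 16.4) = 0
(38.02 + 3189.3 + 183.14) T = 38.02·262 + 3189.3·16.4 + 183.14·16.4
T = 65269/3410.5 ≈ 19.14 °C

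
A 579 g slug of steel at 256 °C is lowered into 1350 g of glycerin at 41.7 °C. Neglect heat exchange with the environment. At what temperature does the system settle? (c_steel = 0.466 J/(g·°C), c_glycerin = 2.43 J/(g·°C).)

T_f ≈ 58.0 °C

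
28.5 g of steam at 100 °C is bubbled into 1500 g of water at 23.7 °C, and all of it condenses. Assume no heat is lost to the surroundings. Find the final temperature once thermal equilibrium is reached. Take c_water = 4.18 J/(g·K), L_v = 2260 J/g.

T_f ≈ 35.2 °C

Net heat exchanged in the isolated system is zero:
latent heat released on condensation: 28.5·2260 = 64410; condensate cools 100→T: 28.5·4.18·(T − 100) = 119.13(T − 100); water warms: 1500·4.18·(T − 23.7) = 6270(T − 23.7)
6389.1 T = 64410 + 11913 + 148599 = 224922
T ≈ 35.20 °C — below 100 °C, confirming all the steam condensed.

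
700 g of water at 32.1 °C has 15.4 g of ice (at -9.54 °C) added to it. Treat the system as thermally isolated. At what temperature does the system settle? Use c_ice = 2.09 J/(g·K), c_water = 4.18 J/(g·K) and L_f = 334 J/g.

Setting the total heat transfer to zero:
warm ice to 0 °C: 15.4·2.09·(0 − (-9.54)) = 307.05; melt ice: 15.4·334 = 5143.6; meltwater 0→T: 15.4·4.18·T = 64.37 T; water cools: 700·4.18·(T − 32.1) = 2926(T − 32.1)
2990.4 T = 93925 − 5450.7 = 88474
T ≈ 29.59 °C — above 0 °C, consistent with complete melting.

T_f ≈ 29.6 °C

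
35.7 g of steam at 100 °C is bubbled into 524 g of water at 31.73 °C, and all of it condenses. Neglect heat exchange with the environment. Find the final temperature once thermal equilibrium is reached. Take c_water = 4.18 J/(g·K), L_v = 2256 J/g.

T_f ≈ 70.5 °C

Setting the total heat transfer to zero:
latent heat released on condensation: 35.7·2256 = 80539
  condensed water 100 °C→T: 149.23(T − 100)
  water warms: 524·4.18·(T − 31.73) = 2190.3(T − 31.73)
2339.5 T = 80539 + 14923 + 69499 = 164961
T ≈ 70.51 °C (< 100 °C, so full condensation is consistent).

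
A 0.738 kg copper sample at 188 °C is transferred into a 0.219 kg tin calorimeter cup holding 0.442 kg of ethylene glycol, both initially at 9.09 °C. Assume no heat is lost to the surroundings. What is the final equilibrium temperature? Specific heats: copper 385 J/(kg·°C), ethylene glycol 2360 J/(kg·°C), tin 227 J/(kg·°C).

T_f ≈ 46.0 °C

Net heat exchanged in the isolated system is zero:
0.738×385×(T − 188) + 0.442×2360×(T − 9.09) + 0.219×227×(T − 9.09) = 0
284.13(T − 188) + 1043.1(T − 9.09) + 49.71(T − 9.09) = 0
1377 T = 63350
T = 63350/1377 ≈ 46.01 °C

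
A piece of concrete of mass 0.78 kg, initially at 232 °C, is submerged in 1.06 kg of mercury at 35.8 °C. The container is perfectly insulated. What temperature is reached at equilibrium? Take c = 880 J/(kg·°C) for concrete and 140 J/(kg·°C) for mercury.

T_f ≈ 197.1 °C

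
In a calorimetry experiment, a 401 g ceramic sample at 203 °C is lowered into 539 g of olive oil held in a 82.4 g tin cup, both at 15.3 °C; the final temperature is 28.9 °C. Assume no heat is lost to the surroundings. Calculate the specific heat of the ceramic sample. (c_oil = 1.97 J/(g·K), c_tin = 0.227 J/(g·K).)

Conservation of energy gives ΣQ = 0:
401×c×(28.9 − 203) + 539×1.97×(28.9 − 15.3) + 82.4×0.227×(28.9 − 15.3) = 0
-69814 c = -14695
c = -14695/-69814 ≈ 0.2105 J/(g·K)

c ≈ 0.21 J/(g·K)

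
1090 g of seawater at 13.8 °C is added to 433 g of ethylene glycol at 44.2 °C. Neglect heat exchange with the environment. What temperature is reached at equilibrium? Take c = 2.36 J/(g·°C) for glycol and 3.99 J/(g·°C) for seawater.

Taking heat into each body as positive, Σ m c ΔT = 0:
433*2.36*(T − 44.2) + 1090*3.99*(T − 13.8) = 0
1021.9(T − 44.2) + 4349.1(T − 13.8) = 0
5371 T = 105185
T ≈ 19.58 °C

T_f ≈ 19.6 °C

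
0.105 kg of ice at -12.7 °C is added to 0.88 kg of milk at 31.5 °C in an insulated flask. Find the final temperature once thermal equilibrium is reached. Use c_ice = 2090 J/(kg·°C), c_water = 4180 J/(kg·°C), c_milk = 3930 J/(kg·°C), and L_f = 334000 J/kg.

T_f ≈ 18.2 °C

Taking heat into each body as positive, Σ m c ΔT = 0:
warm ice to 0 °C: 0.105×2090×(0 − (-12.7)) = 2787; fusion: m_ice L_f = 0.105×334000 = 35070; meltwater 0→T: 0.105×4180×T = 438.9 T; milk: 3458.4(T − 31.5)
3897.3 T = 108940 − 37857 = 71083
T ≈ 18.24 °C (positive, so assuming full melt was valid).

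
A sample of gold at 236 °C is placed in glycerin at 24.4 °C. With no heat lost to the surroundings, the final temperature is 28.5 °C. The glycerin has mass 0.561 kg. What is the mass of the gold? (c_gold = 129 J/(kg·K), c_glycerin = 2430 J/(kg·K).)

Net heat exchanged in the isolated system is zero:
m·129·(28.5 − 236) + 0.561·2430·(28.5 − 24.4) = 0
-26768 m = -5589.2
m = -5589.2/-26768 ≈ 0.2088 kg

m ≈ 0.209 kg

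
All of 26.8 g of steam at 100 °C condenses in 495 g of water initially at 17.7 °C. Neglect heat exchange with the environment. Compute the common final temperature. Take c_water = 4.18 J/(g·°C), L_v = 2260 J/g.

Energy balance with sensible and latent terms:
steam→water at 100 °C releases m L_v = 26.8×2260 = 60568; condensate cools 100→T: 26.8×4.18×(T − 100) = 112.02(T − 100); original water: 2069.1(T − 17.7)
2181.1 T = 60568 + 11202 + 36623 = 108393
T ≈ 49.70 °C — below 100 °C, confirming all the steam condensed.

T_f ≈ 49.7 °C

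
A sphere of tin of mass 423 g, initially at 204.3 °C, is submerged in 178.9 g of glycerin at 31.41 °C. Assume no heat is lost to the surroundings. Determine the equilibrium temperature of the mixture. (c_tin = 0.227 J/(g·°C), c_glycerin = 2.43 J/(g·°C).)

T_f ≈ 62.7 °C

T_f is the heat-capacity-weighted average of the initial temperatures:
T_f = (96.02*204.3 + 434.73*31.41) / (96.02 + 434.73)
    = 33272 / 530.75 ≈ 62.69 °C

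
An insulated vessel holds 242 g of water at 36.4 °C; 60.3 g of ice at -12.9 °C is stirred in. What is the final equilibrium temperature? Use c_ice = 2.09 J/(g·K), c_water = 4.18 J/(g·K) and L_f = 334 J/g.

Conservation of energy gives ΣQ = 0:
warm ice to 0 °C: 60.3·2.09·(0 − (-12.9)) = 1625.7; fusion: m_ice L_f = 60.3·334 = 20140; meltwater 0→T: 60.3·4.18·T = 252.05 T; water: 1011.6(T − 36.4)
1263.6 T = 36821 − 21766 = 15055
T ≈ 11.91 °C — above 0 °C, consistent with complete melting.

T_f ≈ 11.9 °C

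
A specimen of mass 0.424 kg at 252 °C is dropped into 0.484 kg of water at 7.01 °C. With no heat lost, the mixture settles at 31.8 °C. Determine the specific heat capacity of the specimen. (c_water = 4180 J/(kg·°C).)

c ≈ 537 J/(kg·°C)

m_s c (T_s − T_f) = m_water c_water (T_f − T_0):
0.424·c·(252 − 31.8) = 0.484·4180·(31.8 − 7.01)
93.36 c = 50153  ⇒  c ≈ 537.2 J/(kg·°C)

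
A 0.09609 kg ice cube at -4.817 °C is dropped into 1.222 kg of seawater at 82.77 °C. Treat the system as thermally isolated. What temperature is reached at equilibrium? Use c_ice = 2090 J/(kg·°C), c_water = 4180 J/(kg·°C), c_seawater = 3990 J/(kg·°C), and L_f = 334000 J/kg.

Taking heat into each body as positive, Σ m c ΔT = 0:
ice -4.817→0 °C: 0.09609·2090·4.817 = 967.39; latent heat to melt: 0.09609·334000 = 32094; warm the meltwater: 401.66 T; seawater cools: 1.222·3990·(T − 82.77) = 4875.8(T − 82.77)
5277.4 T = 403568 − 33061 = 370507
T ≈ 70.21 °C — above 0 °C, consistent with complete melting.

T_f ≈ 70.2 °C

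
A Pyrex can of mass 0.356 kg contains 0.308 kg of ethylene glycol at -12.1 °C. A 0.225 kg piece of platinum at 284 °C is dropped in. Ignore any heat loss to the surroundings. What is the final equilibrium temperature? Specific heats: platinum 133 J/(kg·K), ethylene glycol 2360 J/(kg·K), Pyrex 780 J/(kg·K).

Taking heat into each body as positive, Σ m c ΔT = 0:
0.225×133×(T − 284) + 0.308×2360×(T − (-12.1)) + 0.356×780×(T − (-12.1)) = 0
(29.93 + 726.88 + 277.68) T = 29.93×284 + 726.88×(-12.1) + 277.68×(-12.1)
T = -3656.5 / 1034.5 = -3.53 °C

T_f ≈ -3.5 °C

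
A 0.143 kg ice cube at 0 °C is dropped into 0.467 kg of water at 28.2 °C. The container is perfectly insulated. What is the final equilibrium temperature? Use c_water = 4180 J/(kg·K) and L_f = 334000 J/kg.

Sum of m c ΔT and latent-heat terms is zero:
latent heat to melt: 0.143×334000 = 47762; warm the meltwater: 597.74 T; water: 1952.1(T − 28.2)
2549.8 T = 55048 − 47762 = 7286.1
T ≈ 2.86 °C. Since T > 0 °C, the all-ice-melts assumption holds.

T_f ≈ 2.9 °C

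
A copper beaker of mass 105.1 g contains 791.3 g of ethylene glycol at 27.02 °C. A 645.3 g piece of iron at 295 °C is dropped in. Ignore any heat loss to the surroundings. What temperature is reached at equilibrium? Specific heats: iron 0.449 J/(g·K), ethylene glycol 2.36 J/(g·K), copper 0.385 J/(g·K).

T_f ≈ 62.4 °C

Let T be the final temperature. ΣQ_i = 0:
645.3·0.449·(T − 295) + 791.3·2.36·(T − 27.02) + 105.1·0.385·(T − 27.02) = 0
289.74(T − 295) + 1867.5(T − 27.02) + 40.46(T − 27.02) = 0
2197.7 T = 137026
T ≈ 62.35 °C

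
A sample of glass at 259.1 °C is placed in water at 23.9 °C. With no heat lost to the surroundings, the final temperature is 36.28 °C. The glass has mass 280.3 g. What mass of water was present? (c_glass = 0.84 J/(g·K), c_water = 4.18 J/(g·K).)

Let T be the final temperature. ΣQ_i = 0:
280.3·0.84·(36.28 − 259.1) + m·4.18·(36.28 − 23.9) = 0
51.75 m = 52463
m = 52463/51.75 ≈ 1014 g

m ≈ 1010 g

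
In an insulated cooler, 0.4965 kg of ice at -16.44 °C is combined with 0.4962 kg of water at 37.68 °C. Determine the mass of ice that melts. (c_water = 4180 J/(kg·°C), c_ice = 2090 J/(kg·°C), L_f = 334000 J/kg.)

Water can give up m c ΔT = 0.4962·4180·37.68 = 78153 J before reaching 0 °C.
Of that, 0.4965·2090·16.44 = 17060 J goes to bring the ice to 0 °C, leaving 61093 J.
To melt every bit of ice: 0.4965·334000 = 165831 J.
61093 J < 165831 J, so only part of the ice melts and the system sits at 0 °C.
m_melted·334000 = 61093  ⇒  m_melted ≈ 0.1829 kg.

m_melted ≈ 0.183 kg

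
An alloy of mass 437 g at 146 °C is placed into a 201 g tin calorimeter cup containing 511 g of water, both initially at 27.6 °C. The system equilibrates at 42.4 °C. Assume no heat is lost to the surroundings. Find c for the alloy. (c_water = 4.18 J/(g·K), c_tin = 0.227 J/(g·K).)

Taking heat into each body as positive, Σ m c ΔT = 0:
437·c·(42.4 − 146) + 511·4.18·(42.4 − 27.6) + 201·0.227·(42.4 − 27.6) = 0
-45273 c = -32288
c = -32288/-45273 ≈ 0.7132 J/(g·K)

c ≈ 0.713 J/(g·K)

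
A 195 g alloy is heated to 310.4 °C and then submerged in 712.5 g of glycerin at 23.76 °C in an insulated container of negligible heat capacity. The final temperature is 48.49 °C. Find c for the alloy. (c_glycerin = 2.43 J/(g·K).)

c ≈ 0.838 J/(g·K)

m_s c (T_s − T_f) = m_glycerin c_glycerin (T_f − T_0):
195×c×(310.4 − 48.49) = 712.5×2.43×(48.49 − 23.76)
51072 c = 42817  ⇒  c ≈ 0.8384 J/(g·K)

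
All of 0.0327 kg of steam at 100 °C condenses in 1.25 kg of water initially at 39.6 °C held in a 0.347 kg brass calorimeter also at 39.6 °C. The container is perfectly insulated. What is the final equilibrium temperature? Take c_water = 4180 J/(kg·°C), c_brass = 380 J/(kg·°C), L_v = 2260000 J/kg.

T_f ≈ 54.6 °C

Taking heat into each body as positive, Σ m c ΔT = 0:
steam→water at 100 °C releases m L_v = 0.0327×2260000 = 73902
  condensed water 100 °C→T: 136.69(T − 100)
  original water: 5225(T − 39.6)
  cup: 131.86(T − 39.6)
5493.5 T = 73902 + 13669 + 212132 = 299702
T ≈ 54.56 °C — below 100 °C, confirming all the steam condensed.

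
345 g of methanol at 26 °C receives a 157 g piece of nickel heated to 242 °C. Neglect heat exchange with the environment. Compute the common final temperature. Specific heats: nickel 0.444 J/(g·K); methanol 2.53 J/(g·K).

T_f ≈ 42.0 °C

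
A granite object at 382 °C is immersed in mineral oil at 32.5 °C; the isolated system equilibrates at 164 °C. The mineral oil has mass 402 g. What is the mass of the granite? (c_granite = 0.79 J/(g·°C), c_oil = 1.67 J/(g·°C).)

m ≈ 513 g

Energy conservation, ΣQ = 0:
m·0.79·(164 − 382) + 402·1.67·(164 − 32.5) = 0
-172.22 m = -88281
m = -88281/-172.22 ≈ 512.6 g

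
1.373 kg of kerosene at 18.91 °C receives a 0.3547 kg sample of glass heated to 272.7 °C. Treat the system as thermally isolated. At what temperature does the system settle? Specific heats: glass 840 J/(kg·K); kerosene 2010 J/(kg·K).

T_f ≈ 43.6 °C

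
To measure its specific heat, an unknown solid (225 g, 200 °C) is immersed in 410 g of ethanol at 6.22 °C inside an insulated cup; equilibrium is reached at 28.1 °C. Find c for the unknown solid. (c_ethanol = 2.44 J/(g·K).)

Heat gained plus heat lost sum to zero:
225×c×(28.1 − 200) + 410×2.44×(28.1 − 6.22) = 0
-38678 c = -21889
c = -21889/-38678 ≈ 0.5659 J/(g·K)

c ≈ 0.566 J/(g·K)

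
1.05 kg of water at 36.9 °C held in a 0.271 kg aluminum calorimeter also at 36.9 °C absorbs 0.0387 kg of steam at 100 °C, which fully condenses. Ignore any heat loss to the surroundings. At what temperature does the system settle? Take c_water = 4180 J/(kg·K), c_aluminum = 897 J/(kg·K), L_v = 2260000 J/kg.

Sum of m c ΔT and latent-heat terms is zero:
condense steam: −0.0387·2260000 = −87462; condensed water 100 °C→T: 161.77(T − 100); water warms: 1.05·4180·(T − 36.9) = 4389(T − 36.9); cup: 243.09(T − 36.9)
4793.9 T = 87462 + 16177 + 170924 = 274563
T ≈ 57.27 °C — below 100 °C, confirming all the steam condensed.

T_f ≈ 57.3 °C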